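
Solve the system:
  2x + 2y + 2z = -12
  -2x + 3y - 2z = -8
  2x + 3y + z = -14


Using Cramer's rule. Expand each determinant along the first row.
D  = 2*[3*1 - (-2)*3] - 2*[(-2)*1 - (-2)*2] + 2*[(-2)*3 - 3*2]
  = 2*(9) - 2*(2) + 2*(-12) = -10
Dx = (-12)*[3*1 - (-2)*3] - 2*[(-8)*1 - (-2)*(-14)] + 2*[(-8)*3 - 3*(-14)]
  = (-12)*(9) - 2*(-36) + 2*(18) = 0
Dy = 2*[(-8)*1 - (-2)*(-14)] - (-12)*[(-2)*1 - (-2)*2] + 2*[(-2)*(-14) - (-8)*2]
  = 2*(-36) - (-12)*(2) + 2*(44) = 40
Dz = 2*[3*(-14) - (-8)*3] - 2*[(-2)*(-14) - (-8)*2] + (-12)*[(-2)*3 - 3*2]
  = 2*(-18) - 2*(44) + (-12)*(-12) = 20
x = Dx/D = 0/-10 = 0, y = Dy/D = 40/-10 = -4, z = Dz/D = 20/-10 = -2
Check eq1: (2)(0) + (2)(-4) + (2)(-2) = -12 = -12 ✓
Check eq2: (-2)(0) + (3)(-4) + (-2)(-2) = -8 = -8 ✓
Check eq3: (2)(0) + (3)(-4) + (1)(-2) = -14 = -14 ✓

x = 0, y = -4, z = -2


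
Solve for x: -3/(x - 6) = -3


Multiply both sides by (x - 6): -3 = -3(x - 6)
Distribute: -3 = -3x + 18
-3x = -3 - 18 = -21
x = 7

x = 7


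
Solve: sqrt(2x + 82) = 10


Square both sides: 2x + 82 = 10^2 = 100
2x = 100 - 82 = 18
x = 9
Check: sqrt(2*9 + 82) = sqrt(100) = 10 ✓

x = 9


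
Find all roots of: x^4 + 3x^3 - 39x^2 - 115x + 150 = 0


Let p(x) = x^4 + 3x^3 - 39x^2 - 115x + 150. By the rational root theorem (leading coefficient 1), any rational root is an integer divisor of 150: try ±1, ±2, ... in turn.
Test x = 1: value = 0 ✓, so (x - 1) is a factor.
Synthetic division by (x - 1): bring down 1; 1(1) + 3 = 4; 4(1) - 39 = -35; (-35)(1) - 115 = -150; (-150)(1) + 150 = 0 → quotient x^3 + 4x^2 - 35x - 150, remainder 0.
Continue with the quotient x^3 + 4x^2 - 35x - 150 (candidates must divide 150; re-test x = 1 first in case it repeats).
Test x = 1: value = -180 ≠ 0.
Test x = -1: value = -112 ≠ 0.
Test x = 2: value = -196 ≠ 0.
Test x = -2: value = -72 ≠ 0.
Test x = 3: value = -192 ≠ 0.
Test x = -3: value = -36 ≠ 0.
Test x = 5: value = -100 ≠ 0.
Test x = -5: value = 0 ✓, so (x + 5) is a factor.
Synthetic division by (x + 5): bring down 1; 1(-5) + 4 = -1; (-1)(-5) - 35 = -30; (-30)(-5) - 150 = 0 → quotient x^2 - x - 30, remainder 0.
Solve the quadratic x^2 - x - 30 = 0: discriminant = (-1)^2 - 4(1)(-30) = 1 + 120 = 121.
sqrt(121) = 11, so x = (1 ± 11)/2: x = 6 or x = -5.
Collecting all roots found:

x = -5 (multiplicity 2), x = 1, x = 6


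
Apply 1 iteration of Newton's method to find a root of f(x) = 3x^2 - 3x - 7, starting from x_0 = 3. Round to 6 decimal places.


Newton's method: x_(n+1) = x_n - f(x_n)/f'(x_n)
f(x) = 3x^2 - 3x - 7
f'(x) = 6x - 3

Iteration 1:
  f(3.000000) = 11.000000
  f'(3.000000) = 15.000000
  x_1 = 3.000000 - (11.000000)/(15.000000) = 2.266667

x_1 = 2.266667


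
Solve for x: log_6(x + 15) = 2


Convert to exponential form: x + 15 = 6^2 = 36
x = 36 - 15 = 21
Check: log_6(21 + 15) = log_6(36) = log_6(36) = 2 ✓

x = 21


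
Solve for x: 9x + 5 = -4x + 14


Starting with: 9x + 5 = -4x + 14
Move all x terms to left: (9 + 4)x = 14 - 5
Simplify: 13x = 9
Divide both sides by 13: x = 9/13

x = 9/13


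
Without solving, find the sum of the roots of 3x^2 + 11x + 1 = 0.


By Vieta's formulas for ax^2 + bx + c = 0:
  Sum of roots = -b/a
  Product of roots = c/a

Here a = 3, b = 11, c = 1
Sum = -(11)/3 = -11/3
Product = 1/3 = 1/3

Sum = -11/3


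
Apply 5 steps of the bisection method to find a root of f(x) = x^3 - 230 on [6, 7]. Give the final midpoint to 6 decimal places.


f(x) = x^3 - 230
f(6) = -14 < 0
f(7) = 113 > 0

Step 1: midpoint = (6.000000 + 7.000000)/2 = 6.500000
  f(6.500000) = 44.625000
  f(mid) > 0, so root is in [6.000000, 6.500000]

Step 2: midpoint = (6.000000 + 6.500000)/2 = 6.250000
  f(6.250000) = 14.140625
  f(mid) > 0, so root is in [6.000000, 6.250000]

Step 3: midpoint = (6.000000 + 6.250000)/2 = 6.125000
  f(6.125000) = -0.216797
  f(mid) < 0, so root is in [6.125000, 6.250000]

Step 4: midpoint = (6.125000 + 6.250000)/2 = 6.187500
  f(6.187500) = 6.889404
  f(mid) > 0, so root is in [6.125000, 6.187500]

Step 5: midpoint = (6.125000 + 6.187500)/2 = 6.156250
  f(6.156250) = 3.318268
  f(mid) > 0, so root is in [6.125000, 6.156250]

midpoint = 6.156250


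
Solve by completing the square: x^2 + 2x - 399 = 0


Start: x^2 + 2x - 399 = 0
Move constant: x^2 + 2x = 399
Half of 2 is 1, squared is 1
Add 1 to both sides: x^2 + 2x + 1 = 400
(x + 1)^2 = 400
x + 1 = ±20
x = -1 + 20 = 19 or x = -1 - 20 = -21

x = -21, x = 19


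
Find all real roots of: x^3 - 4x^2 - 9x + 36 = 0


Let p(x) = x^3 - 4x^2 - 9x + 36. By the rational root theorem (leading coefficient 1), any rational root is an integer divisor of 36: try ±1, ±2, ... in turn.
Test x = 1: value = 24 ≠ 0.
Test x = -1: value = 40 ≠ 0.
Test x = 2: value = 10 ≠ 0.
Test x = -2: value = 30 ≠ 0.
Test x = 3: value = 0 ✓, so (x - 3) is a factor.
Synthetic division by (x - 3): bring down 1; 1(3) - 4 = -1; (-1)(3) - 9 = -12; (-12)(3) + 36 = 0 → quotient x^2 - x - 12, remainder 0.
Solve the quadratic x^2 - x - 12 = 0: discriminant = (-1)^2 - 4(1)(-12) = 1 + 48 = 49.
sqrt(49) = 7, so x = (1 ± 7)/2: x = 4 or x = -3.

x = -3, x = 3, x = 4


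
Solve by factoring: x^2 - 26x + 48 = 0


We need two numbers that multiply to 48 and add to -26.
Those numbers are -2 and -24 (since (-2) * (-24) = 48 and (-2) + (-24) = -26).
So x^2 - 26x + 48 = (x - 2)(x - 24) = 0
Setting each factor to zero: x = 2 or x = 24

x = 2, x = 24


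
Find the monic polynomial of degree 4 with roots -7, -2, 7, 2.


A monic polynomial with roots -7, -2, 7, 2 is:
p(x) = (x + 7)(x + 2)(x - 7)(x - 2)
After multiplying by (x + 7): x + 7
After multiplying by (x + 2): x^2 + 9x + 14
After multiplying by (x - 7): x^3 + 2x^2 - 49x - 98
After multiplying by (x - 2): x^4 - 53x^2 + 196

x^4 - 53x^2 + 196


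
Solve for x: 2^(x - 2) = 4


Express both sides with the same base.
4 = 2^2
Since the bases match, equate exponents: x - 2 = 2
So x = 2 - (-2) = 4

x = 4


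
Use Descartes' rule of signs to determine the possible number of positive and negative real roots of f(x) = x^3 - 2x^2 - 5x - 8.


Descartes' rule of signs:

For positive roots, count sign changes in f(x) = x^3 - 2x^2 - 5x - 8:
Signs of coefficients: +, -, -, -
Number of sign changes: 1
Possible positive real roots: 1

For negative roots, examine f(-x) = -x^3 - 2x^2 + 5x - 8:
Signs of coefficients: -, -, +, -
Number of sign changes: 2
Possible negative real roots: 2, 0

Positive roots: 1; Negative roots: 2 or 0


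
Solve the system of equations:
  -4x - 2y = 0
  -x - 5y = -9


Using Cramer's rule:
Determinant D = (-4)(-5) - (-1)(-2) = 20 - 2 = 18
Dx = (0)(-5) - (-9)(-2) = 0 - 18 = -18
Dy = (-4)(-9) - (-1)(0) = 36 - 0 = 36
x = Dx/D = -18/18 = -1
y = Dy/D = 36/18 = 2

x = -1, y = 2


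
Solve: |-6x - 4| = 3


An absolute value equation |expr| = 3 gives two cases:
Case 1: -6x - 4 = 3
  -6x = 7, so x = -7/6
Case 2: -6x - 4 = -3
  -6x = 1, so x = -1/6

x = -7/6, x = -1/6


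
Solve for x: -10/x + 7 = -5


Subtract 7 from both sides: -10/x = -12
Multiply both sides by x: -10 = -12 * x
Divide by -12: x = 5/6

x = 5/6


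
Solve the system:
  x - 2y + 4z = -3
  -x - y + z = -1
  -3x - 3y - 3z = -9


Using Cramer's rule. Expand each determinant along the first row.
D  = 1*[(-1)*(-3) - 1*(-3)] - (-2)*[(-1)*(-3) - 1*(-3)] + 4*[(-1)*(-3) - (-1)*(-3)]
  = 1*(6) - (-2)*(6) + 4*(0) = 18
Dx = (-3)*[(-1)*(-3) - 1*(-3)] - (-2)*[(-1)*(-3) - 1*(-9)] + 4*[(-1)*(-3) - (-1)*(-9)]
  = (-3)*(6) - (-2)*(12) + 4*(-6) = -18
Dy = 1*[(-1)*(-3) - 1*(-9)] - (-3)*[(-1)*(-3) - 1*(-3)] + 4*[(-1)*(-9) - (-1)*(-3)]
  = 1*(12) - (-3)*(6) + 4*(6) = 54
Dz = 1*[(-1)*(-9) - (-1)*(-3)] - (-2)*[(-1)*(-9) - (-1)*(-3)] + (-3)*[(-1)*(-3) - (-1)*(-3)]
  = 1*(6) - (-2)*(6) + (-3)*(0) = 18
x = Dx/D = -18/18 = -1, y = Dy/D = 54/18 = 3, z = Dz/D = 18/18 = 1
Check eq1: (1)(-1) + (-2)(3) + (4)(1) = -3 = -3 ✓
Check eq2: (-1)(-1) + (-1)(3) + (1)(1) = -1 = -1 ✓
Check eq3: (-3)(-1) + (-3)(3) + (-3)(1) = -9 = -9 ✓

x = -1, y = 3, z = 1


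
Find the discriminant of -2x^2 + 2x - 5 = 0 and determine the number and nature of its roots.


For ax^2 + bx + c = 0, discriminant D = b^2 - 4ac
Here a = -2, b = 2, c = -5
D = (2)^2 - 4(-2)(-5) = 4 - 40 = -36

D = -36 < 0
The equation has no real roots (2 complex conjugate roots).

Discriminant = -36, no real roots (2 complex conjugate roots)


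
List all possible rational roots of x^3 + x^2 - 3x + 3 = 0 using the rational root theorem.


Rational root theorem: possible roots are ±p/q where:
  p divides the constant term (3): p ∈ {1, 3}
  q divides the leading coefficient (1): q ∈ {1}

All possible rational roots: -3, -1, 1, 3

-3, -1, 1, 3


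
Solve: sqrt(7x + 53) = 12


Square both sides: 7x + 53 = 12^2 = 144
7x = 144 - 53 = 91
x = 13
Check: sqrt(7*13 + 53) = sqrt(144) = 12 ✓

x = 13


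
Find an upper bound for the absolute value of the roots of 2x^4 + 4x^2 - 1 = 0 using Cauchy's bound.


Cauchy's bound: all roots r satisfy |r| <= 1 + max(|a_i/a_n|) for i = 0,...,n-1
where a_n is the leading coefficient.

Coefficients: [2, 0, 4, 0, -1]
Leading coefficient a_n = 2
Ratios |a_i/a_n|: 0, 2, 0, 1/2
Maximum ratio: 2
Cauchy's bound: |r| <= 1 + 2 = 3

Upper bound = 3


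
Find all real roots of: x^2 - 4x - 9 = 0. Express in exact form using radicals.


Using the quadratic formula: x = (-b ± sqrt(b^2 - 4ac)) / (2a)
Here a = 1, b = -4, c = -9
Discriminant = b^2 - 4ac = (-4)^2 - 4(1)(-9) = 16 + 36 = 52
Since discriminant = 52 > 0, there are two real roots.
x = (4 ± 2*sqrt(13)) / 2
Simplifying: x = 2 ± sqrt(13)
Numerically: x ≈ 5.6056 or x ≈ -1.6056

x = 2 + sqrt(13) or x = 2 - sqrt(13)


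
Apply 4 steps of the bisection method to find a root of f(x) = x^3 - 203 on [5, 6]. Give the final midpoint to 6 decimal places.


f(x) = x^3 - 203
f(5) = -78 < 0
f(6) = 13 > 0

Step 1: midpoint = (5.000000 + 6.000000)/2 = 5.500000
  f(5.500000) = -36.625000
  f(mid) < 0, so root is in [5.500000, 6.000000]

Step 2: midpoint = (5.500000 + 6.000000)/2 = 5.750000
  f(5.750000) = -12.890625
  f(mid) < 0, so root is in [5.750000, 6.000000]

Step 3: midpoint = (5.750000 + 6.000000)/2 = 5.875000
  f(5.875000) = -0.220703
  f(mid) < 0, so root is in [5.875000, 6.000000]

Step 4: midpoint = (5.875000 + 6.000000)/2 = 5.937500
  f(5.937500) = 6.320068
  f(mid) > 0, so root is in [5.875000, 5.937500]

midpoint = 5.937500


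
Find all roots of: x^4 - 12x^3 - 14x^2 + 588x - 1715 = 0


Let p(x) = x^4 - 12x^3 - 14x^2 + 588x - 1715. By the rational root theorem (leading coefficient 1), any rational root is an integer divisor of 1715: try ±1, ±2, ... in turn.
Test x = 1: value = -1152 ≠ 0.
Test x = -1: value = -2304 ≠ 0.
Test x = 5: value = 0 ✓, so (x - 5) is a factor.
Synthetic division by (x - 5): bring down 1; 1(5) - 12 = -7; (-7)(5) - 14 = -49; (-49)(5) + 588 = 343; 343(5) - 1715 = 0 → quotient x^3 - 7x^2 - 49x + 343, remainder 0.
Continue with the quotient x^3 - 7x^2 - 49x + 343 (candidates must divide 343).
Test x = 7: value = 0 ✓, so (x - 7) is a factor.
Synthetic division by (x - 7): bring down 1; 1(7) - 7 = 0; 0(7) - 49 = -49; (-49)(7) + 343 = 0 → quotient x^2 - 49, remainder 0.
Solve the quadratic x^2 - 49 = 0: discriminant = 0^2 - 4(1)(-49) = 0 + 196 = 196.
sqrt(196) = 14, so x = (0 ± 14)/2: x = 7 or x = -7.
Collecting all roots found:

x = -7, x = 5, x = 7 (multiplicity 2)


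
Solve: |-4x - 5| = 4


An absolute value equation |expr| = 4 gives two cases:
Case 1: -4x - 5 = 4
  -4x = 9, so x = -9/4
Case 2: -4x - 5 = -4
  -4x = 1, so x = -1/4

x = -9/4, x = -1/4


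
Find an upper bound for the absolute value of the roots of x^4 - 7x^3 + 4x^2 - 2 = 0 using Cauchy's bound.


Cauchy's bound: all roots r satisfy |r| <= 1 + max(|a_i/a_n|) for i = 0,...,n-1
where a_n is the leading coefficient.

Coefficients: [1, -7, 4, 0, -2]
Leading coefficient a_n = 1
Ratios |a_i/a_n|: 7, 4, 0, 2
Maximum ratio: 7
Cauchy's bound: |r| <= 1 + 7 = 8

Upper bound = 8


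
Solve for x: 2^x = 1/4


Express both sides with the same base.
1/4 = 2^(-2)
Since the bases match: x = -2

x = -2


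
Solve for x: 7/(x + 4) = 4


Multiply both sides by (x + 4): 7 = 4(x + 4)
Distribute: 7 = 4x + 16
4x = 7 - 16 = -9
x = -9/4

x = -9/4


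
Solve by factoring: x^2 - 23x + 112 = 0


We need two numbers that multiply to 112 and add to -23.
Those numbers are -7 and -16 (since (-7) * (-16) = 112 and (-7) + (-16) = -23).
So x^2 - 23x + 112 = (x - 7)(x - 16) = 0
Setting each factor to zero: x = 7 or x = 16

x = 7, x = 16


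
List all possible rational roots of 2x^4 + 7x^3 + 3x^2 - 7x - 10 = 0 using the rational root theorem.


Rational root theorem: possible roots are ±p/q where:
  p divides the constant term (-10): p ∈ {1, 2, 5, 10}
  q divides the leading coefficient (2): q ∈ {1, 2}

All possible rational roots: -10, -5, -5/2, -2, -1, -1/2, 1/2, 1, 2, 5/2, 5, 10

-10, -5, -5/2, -2, -1, -1/2, 1/2, 1, 2, 5/2, 5, 10


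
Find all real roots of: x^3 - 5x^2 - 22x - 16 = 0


Let p(x) = x^3 - 5x^2 - 22x - 16. By the rational root theorem (leading coefficient 1), any rational root is an integer divisor of 16: try ±1, ±2, ... in turn.
Test x = 1: value = -42 ≠ 0.
Test x = -1: value = 0 ✓, so (x + 1) is a factor.
Synthetic division by (x + 1): bring down 1; 1(-1) - 5 = -6; (-6)(-1) - 22 = -16; (-16)(-1) - 16 = 0 → quotient x^2 - 6x - 16, remainder 0.
Solve the quadratic x^2 - 6x - 16 = 0: discriminant = (-6)^2 - 4(1)(-16) = 36 + 64 = 100.
sqrt(100) = 10, so x = (6 ± 10)/2: x = 8 or x = -2.

x = -2, x = -1, x = 8


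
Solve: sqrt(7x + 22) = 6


Square both sides: 7x + 22 = 6^2 = 36
7x = 36 - 22 = 14
x = 2
Check: sqrt(7*2 + 22) = sqrt(36) = 6 ✓

x = 2


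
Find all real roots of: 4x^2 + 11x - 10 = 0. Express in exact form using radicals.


Using the quadratic formula: x = (-b ± sqrt(b^2 - 4ac)) / (2a)
Here a = 4, b = 11, c = -10
Discriminant = b^2 - 4ac = 11^2 - 4(4)(-10) = 121 + 160 = 281
Since discriminant = 281 > 0, there are two real roots.
x = (-11 ± sqrt(281)) / 8
Numerically: x ≈ 0.7204 or x ≈ -3.4704

x = (-11 + sqrt(281)) / 8 or x = (-11 - sqrt(281)) / 8


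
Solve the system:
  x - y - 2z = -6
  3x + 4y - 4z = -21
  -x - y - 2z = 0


Using Cramer's rule. Expand each determinant along the first row.
D  = 1*[4*(-2) - (-4)*(-1)] - (-1)*[3*(-2) - (-4)*(-1)] + (-2)*[3*(-1) - 4*(-1)]
  = 1*(-12) - (-1)*(-10) + (-2)*(1) = -24
Dx = (-6)*[4*(-2) - (-4)*(-1)] - (-1)*[(-21)*(-2) - (-4)*0] + (-2)*[(-21)*(-1) - 4*0]
  = (-6)*(-12) - (-1)*(42) + (-2)*(21) = 72
Dy = 1*[(-21)*(-2) - (-4)*0] - (-6)*[3*(-2) - (-4)*(-1)] + (-2)*[3*0 - (-21)*(-1)]
  = 1*(42) - (-6)*(-10) + (-2)*(-21) = 24
Dz = 1*[4*0 - (-21)*(-1)] - (-1)*[3*0 - (-21)*(-1)] + (-6)*[3*(-1) - 4*(-1)]
  = 1*(-21) - (-1)*(-21) + (-6)*(1) = -48
x = Dx/D = 72/-24 = -3, y = Dy/D = 24/-24 = -1, z = Dz/D = -48/-24 = 2
Check eq1: (1)(-3) + (-1)(-1) + (-2)(2) = -6 = -6 ✓
Check eq2: (3)(-3) + (4)(-1) + (-4)(2) = -21 = -21 ✓
Check eq3: (-1)(-3) + (-1)(-1) + (-2)(2) = 0 = 0 ✓

x = -3, y = -1, z = 2


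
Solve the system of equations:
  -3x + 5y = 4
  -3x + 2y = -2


Using Cramer's rule:
Determinant D = (-3)(2) - (-3)(5) = -6 + 15 = 9
Dx = (4)(2) - (-2)(5) = 8 + 10 = 18
Dy = (-3)(-2) - (-3)(4) = 6 + 12 = 18
x = Dx/D = 18/9 = 2
y = Dy/D = 18/9 = 2

x = 2, y = 2


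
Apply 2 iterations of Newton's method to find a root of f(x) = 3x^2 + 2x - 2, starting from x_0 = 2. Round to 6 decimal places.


Newton's method: x_(n+1) = x_n - f(x_n)/f'(x_n)
f(x) = 3x^2 + 2x - 2
f'(x) = 6x + 2

Iteration 1:
  f(2.000000) = 14.000000
  f'(2.000000) = 14.000000
  x_1 = 2.000000 - (14.000000)/(14.000000) = 1.000000

Iteration 2:
  f(1.000000) = 3.000000
  f'(1.000000) = 8.000000
  x_2 = 1.000000 - (3.000000)/(8.000000) = 0.625000

x_2 = 0.625000


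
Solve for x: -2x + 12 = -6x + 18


Starting with: -2x + 12 = -6x + 18
Move all x terms to left: (-2 + 6)x = 18 - 12
Simplify: 4x = 6
Divide both sides by 4: x = 3/2

x = 3/2


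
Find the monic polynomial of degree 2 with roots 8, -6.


A monic polynomial with roots 8, -6 is:
p(x) = (x - 8)(x + 6)
After multiplying by (x - 8): x - 8
After multiplying by (x + 6): x^2 - 2x - 48

x^2 - 2x - 48


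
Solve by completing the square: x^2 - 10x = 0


Start: x^2 - 10x + 0 = 0
Move constant: x^2 - 10x = 0
Half of -10 is -5, squared is 25
Add 25 to both sides: x^2 - 10x + 25 = 25
(x - 5)^2 = 25
x - 5 = ±5
x = 5 + 5 = 10 or x = 5 - 5 = 0

x = 0, x = 10


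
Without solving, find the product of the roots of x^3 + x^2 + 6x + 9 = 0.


By Vieta's formulas for x^3 + bx^2 + cx + d = 0:
  r1 + r2 + r3 = -b/a = -1
  r1*r2 + r1*r3 + r2*r3 = c/a = 6
  r1*r2*r3 = -d/a = -9


Product = -9


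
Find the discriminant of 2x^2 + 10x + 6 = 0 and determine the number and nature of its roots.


For ax^2 + bx + c = 0, discriminant D = b^2 - 4ac
Here a = 2, b = 10, c = 6
D = (10)^2 - 4(2)(6) = 100 - 48 = 52

D = 52 > 0 but not a perfect square
The equation has 2 distinct real irrational roots.

Discriminant = 52, 2 distinct real irrational roots


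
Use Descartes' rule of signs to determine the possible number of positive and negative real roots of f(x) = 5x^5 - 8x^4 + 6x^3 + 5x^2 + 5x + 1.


Descartes' rule of signs:

For positive roots, count sign changes in f(x) = 5x^5 - 8x^4 + 6x^3 + 5x^2 + 5x + 1:
Signs of coefficients: +, -, +, +, +, +
Number of sign changes: 2
Possible positive real roots: 2, 0

For negative roots, examine f(-x) = -5x^5 - 8x^4 - 6x^3 + 5x^2 - 5x + 1:
Signs of coefficients: -, -, -, +, -, +
Number of sign changes: 3
Possible negative real roots: 3, 1

Positive roots: 2 or 0; Negative roots: 3 or 1


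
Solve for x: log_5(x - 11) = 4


Convert to exponential form: x - 11 = 5^4 = 625
x = 625 + 11 = 636
Check: log_5(636 - 11) = log_5(625) = log_5(625) = 4 ✓

x = 636


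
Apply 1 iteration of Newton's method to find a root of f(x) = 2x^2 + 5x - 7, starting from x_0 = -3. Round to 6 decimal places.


Newton's method: x_(n+1) = x_n - f(x_n)/f'(x_n)
f(x) = 2x^2 + 5x - 7
f'(x) = 4x + 5

Iteration 1:
  f(-3.000000) = -4.000000
  f'(-3.000000) = -7.000000
  x_1 = -3.000000 - (-4.000000)/(-7.000000) = -3.571429

x_1 = -3.571429


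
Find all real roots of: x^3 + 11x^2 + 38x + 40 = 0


Let p(x) = x^3 + 11x^2 + 38x + 40. By the rational root theorem (leading coefficient 1), any rational root is an integer divisor of 40: try ±1, ±2, ... in turn.
Test x = 1: value = 90 ≠ 0.
Test x = -1: value = 12 ≠ 0.
Test x = 2: value = 168 ≠ 0.
Test x = -2: value = 0 ✓, so (x + 2) is a factor.
Synthetic division by (x + 2): bring down 1; 1(-2) + 11 = 9; 9(-2) + 38 = 20; 20(-2) + 40 = 0 → quotient x^2 + 9x + 20, remainder 0.
Solve the quadratic x^2 + 9x + 20 = 0: discriminant = 9^2 - 4(1)(20) = 81 - 80 = 1.
sqrt(1) = 1, so x = (-9 ± 1)/2: x = -4 or x = -5.

x = -5, x = -4, x = -2


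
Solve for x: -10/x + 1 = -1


Subtract 1 from both sides: -10/x = -2
Multiply both sides by x: -10 = -2 * x
Divide by -2: x = 5

x = 5


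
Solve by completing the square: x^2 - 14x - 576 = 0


Start: x^2 - 14x - 576 = 0
Move constant: x^2 - 14x = 576
Half of -14 is -7, squared is 49
Add 49 to both sides: x^2 - 14x + 49 = 625
(x - 7)^2 = 625
x - 7 = ±25
x = 7 + 25 = 32 or x = 7 - 25 = -18

x = -18, x = 32


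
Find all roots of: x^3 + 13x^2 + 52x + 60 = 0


Let p(x) = x^3 + 13x^2 + 52x + 60. By the rational root theorem (leading coefficient 1), any rational root is an integer divisor of 60: try ±1, ±2, ... in turn.
Test x = 1: value = 126 ≠ 0.
Test x = -1: value = 20 ≠ 0.
Test x = 2: value = 224 ≠ 0.
Test x = -2: value = 0 ✓, so (x + 2) is a factor.
Synthetic division by (x + 2): bring down 1; 1(-2) + 13 = 11; 11(-2) + 52 = 30; 30(-2) + 60 = 0 → quotient x^2 + 11x + 30, remainder 0.
Solve the quadratic x^2 + 11x + 30 = 0: discriminant = 11^2 - 4(1)(30) = 121 - 120 = 1.
sqrt(1) = 1, so x = (-11 ± 1)/2: x = -5 or x = -6.
Collecting all roots found:

x = -6, x = -5, x = -2


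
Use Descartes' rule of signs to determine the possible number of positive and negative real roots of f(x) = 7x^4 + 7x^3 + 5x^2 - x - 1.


Descartes' rule of signs:

For positive roots, count sign changes in f(x) = 7x^4 + 7x^3 + 5x^2 - x - 1:
Signs of coefficients: +, +, +, -, -
Number of sign changes: 1
Possible positive real roots: 1

For negative roots, examine f(-x) = 7x^4 - 7x^3 + 5x^2 + x - 1:
Signs of coefficients: +, -, +, +, -
Number of sign changes: 3
Possible negative real roots: 3, 1

Positive roots: 1; Negative roots: 3 or 1


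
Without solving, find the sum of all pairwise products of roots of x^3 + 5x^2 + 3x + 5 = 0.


By Vieta's formulas for x^3 + bx^2 + cx + d = 0:
  r1 + r2 + r3 = -b/a = -5
  r1*r2 + r1*r3 + r2*r3 = c/a = 3
  r1*r2*r3 = -d/a = -5


Sum of pairwise products = 3


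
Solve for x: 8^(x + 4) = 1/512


Express both sides with the same base.
1/512 = 8^(-3)
Since the bases match, equate exponents: x + 4 = -3
So x = -3 - (4) = -7

x = -7


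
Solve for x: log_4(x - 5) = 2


Convert to exponential form: x - 5 = 4^2 = 16
x = 16 + 5 = 21
Check: log_4(21 - 5) = log_4(16) = log_4(16) = 2 ✓

x = 21


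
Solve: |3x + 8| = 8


An absolute value equation |expr| = 8 gives two cases:
Case 1: 3x + 8 = 8
  3x = 0, so x = 0
Case 2: 3x + 8 = -8
  3x = -16, so x = -16/3

x = -16/3, x = 0


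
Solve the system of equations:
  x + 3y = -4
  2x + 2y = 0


Using Cramer's rule:
Determinant D = (1)(2) - (2)(3) = 2 - 6 = -4
Dx = (-4)(2) - (0)(3) = -8 - 0 = -8
Dy = (1)(0) - (2)(-4) = 0 + 8 = 8
x = Dx/D = -8/-4 = 2
y = Dy/D = 8/-4 = -2

x = 2, y = -2


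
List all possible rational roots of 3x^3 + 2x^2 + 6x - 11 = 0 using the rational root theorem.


Rational root theorem: possible roots are ±p/q where:
  p divides the constant term (-11): p ∈ {1, 11}
  q divides the leading coefficient (3): q ∈ {1, 3}

All possible rational roots: -11, -11/3, -1, -1/3, 1/3, 1, 11/3, 11

-11, -11/3, -1, -1/3, 1/3, 1, 11/3, 11


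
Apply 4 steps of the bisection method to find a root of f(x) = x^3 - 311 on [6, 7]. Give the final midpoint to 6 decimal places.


f(x) = x^3 - 311
f(6) = -95 < 0
f(7) = 32 > 0

Step 1: midpoint = (6.000000 + 7.000000)/2 = 6.500000
  f(6.500000) = -36.375000
  f(mid) < 0, so root is in [6.500000, 7.000000]

Step 2: midpoint = (6.500000 + 7.000000)/2 = 6.750000
  f(6.750000) = -3.453125
  f(mid) < 0, so root is in [6.750000, 7.000000]

Step 3: midpoint = (6.750000 + 7.000000)/2 = 6.875000
  f(6.875000) = 13.951172
  f(mid) > 0, so root is in [6.750000, 6.875000]

Step 4: midpoint = (6.750000 + 6.875000)/2 = 6.812500
  f(6.812500) = 5.169189
  f(mid) > 0, so root is in [6.750000, 6.812500]

midpoint = 6.812500


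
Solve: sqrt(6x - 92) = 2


Square both sides: 6x - 92 = 2^2 = 4
6x = 4 + 92 = 96
x = 16
Check: sqrt(6*16 - 92) = sqrt(4) = 2 ✓

x = 16


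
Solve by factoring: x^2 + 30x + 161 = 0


We need two numbers that multiply to 161 and add to 30.
Those numbers are 7 and 23 (since 7 * 23 = 161 and 7 + 23 = 30).
So x^2 + 30x + 161 = (x + 7)(x + 23) = 0
Setting each factor to zero: x = -7 or x = -23

x = -23, x = -7


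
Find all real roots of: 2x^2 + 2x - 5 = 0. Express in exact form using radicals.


Using the quadratic formula: x = (-b ± sqrt(b^2 - 4ac)) / (2a)
Here a = 2, b = 2, c = -5
Discriminant = b^2 - 4ac = 2^2 - 4(2)(-5) = 4 + 40 = 44
Since discriminant = 44 > 0, there are two real roots.
x = (-2 ± 2*sqrt(11)) / 4
Simplifying: x = (-1 ± sqrt(11)) / 2
Numerically: x ≈ 1.1583 or x ≈ -2.1583

x = (-1 + sqrt(11)) / 2 or x = (-1 - sqrt(11)) / 2


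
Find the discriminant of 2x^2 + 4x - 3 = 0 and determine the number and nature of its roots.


For ax^2 + bx + c = 0, discriminant D = b^2 - 4ac
Here a = 2, b = 4, c = -3
D = (4)^2 - 4(2)(-3) = 16 + 24 = 40

D = 40 > 0 but not a perfect square
The equation has 2 distinct real irrational roots.

Discriminant = 40, 2 distinct real irrational roots


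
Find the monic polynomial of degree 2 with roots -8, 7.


A monic polynomial with roots -8, 7 is:
p(x) = (x + 8)(x - 7)
After multiplying by (x + 8): x + 8
After multiplying by (x - 7): x^2 + x - 56

x^2 + x - 56


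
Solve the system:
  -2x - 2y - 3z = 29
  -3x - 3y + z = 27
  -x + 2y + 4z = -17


Using Cramer's rule. Expand each determinant along the first row.
D  = (-2)*[(-3)*4 - 1*2] - (-2)*[(-3)*4 - 1*(-1)] + (-3)*[(-3)*2 - (-3)*(-1)]
  = (-2)*(-14) - (-2)*(-11) + (-3)*(-9) = 33
Dx = 29*[(-3)*4 - 1*2] - (-2)*[27*4 - 1*(-17)] + (-3)*[27*2 - (-3)*(-17)]
  = 29*(-14) - (-2)*(125) + (-3)*(3) = -165
Dy = (-2)*[27*4 - 1*(-17)] - 29*[(-3)*4 - 1*(-1)] + (-3)*[(-3)*(-17) - 27*(-1)]
  = (-2)*(125) - 29*(-11) + (-3)*(78) = -165
Dz = (-2)*[(-3)*(-17) - 27*2] - (-2)*[(-3)*(-17) - 27*(-1)] + 29*[(-3)*2 - (-3)*(-1)]
  = (-2)*(-3) - (-2)*(78) + 29*(-9) = -99
x = Dx/D = -165/33 = -5, y = Dy/D = -165/33 = -5, z = Dz/D = -99/33 = -3
Check eq1: (-2)(-5) + (-2)(-5) + (-3)(-3) = 29 = 29 ✓
Check eq2: (-3)(-5) + (-3)(-5) + (1)(-3) = 27 = 27 ✓
Check eq3: (-1)(-5) + (2)(-5) + (4)(-3) = -17 = -17 ✓

x = -5, y = -5, z = -3


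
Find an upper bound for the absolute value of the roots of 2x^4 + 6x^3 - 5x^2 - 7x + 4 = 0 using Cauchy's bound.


Cauchy's bound: all roots r satisfy |r| <= 1 + max(|a_i/a_n|) for i = 0,...,n-1
where a_n is the leading coefficient.

Coefficients: [2, 6, -5, -7, 4]
Leading coefficient a_n = 2
Ratios |a_i/a_n|: 3, 5/2, 7/2, 2
Maximum ratio: 7/2
Cauchy's bound: |r| <= 1 + 7/2 = 9/2

Upper bound = 9/2


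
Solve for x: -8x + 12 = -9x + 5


Starting with: -8x + 12 = -9x + 5
Move all x terms to left: (-8 + 9)x = 5 - 12
Simplify: x = -7
Divide both sides by 1: x = -7

x = -7


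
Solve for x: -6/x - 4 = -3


Subtract -4 from both sides: -6/x = 1
Multiply both sides by x: -6 = 1 * x
Divide by 1: x = -6

x = -6


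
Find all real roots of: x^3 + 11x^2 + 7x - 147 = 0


Let p(x) = x^3 + 11x^2 + 7x - 147. By the rational root theorem (leading coefficient 1), any rational root is an integer divisor of 147: try ±1, ±2, ... in turn.
Test x = 1: value = -128 ≠ 0.
Test x = -1: value = -144 ≠ 0.
Test x = 3: value = 0 ✓, so (x - 3) is a factor.
Synthetic division by (x - 3): bring down 1; 1(3) + 11 = 14; 14(3) + 7 = 49; 49(3) - 147 = 0 → quotient x^2 + 14x + 49, remainder 0.
Solve the quadratic x^2 + 14x + 49 = 0: discriminant = 14^2 - 4(1)(49) = 196 - 196 = 0.
Discriminant = 0, so a double root: x = -14/2 = -7.

x = -7 (multiplicity 2), x = 3


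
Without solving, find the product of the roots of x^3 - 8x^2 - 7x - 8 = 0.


By Vieta's formulas for x^3 + bx^2 + cx + d = 0:
  r1 + r2 + r3 = -b/a = 8
  r1*r2 + r1*r3 + r2*r3 = c/a = -7
  r1*r2*r3 = -d/a = 8


Product = 8


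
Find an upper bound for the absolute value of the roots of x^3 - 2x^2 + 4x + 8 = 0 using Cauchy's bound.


Cauchy's bound: all roots r satisfy |r| <= 1 + max(|a_i/a_n|) for i = 0,...,n-1
where a_n is the leading coefficient.

Coefficients: [1, -2, 4, 8]
Leading coefficient a_n = 1
Ratios |a_i/a_n|: 2, 4, 8
Maximum ratio: 8
Cauchy's bound: |r| <= 1 + 8 = 9

Upper bound = 9


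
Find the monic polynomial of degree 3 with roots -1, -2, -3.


A monic polynomial with roots -1, -2, -3 is:
p(x) = (x + 1)(x + 2)(x + 3)
After multiplying by (x + 1): x + 1
After multiplying by (x + 2): x^2 + 3x + 2
After multiplying by (x + 3): x^3 + 6x^2 + 11x + 6

x^3 + 6x^2 + 11x + 6


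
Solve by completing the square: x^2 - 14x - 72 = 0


Start: x^2 - 14x - 72 = 0
Move constant: x^2 - 14x = 72
Half of -14 is -7, squared is 49
Add 49 to both sides: x^2 - 14x + 49 = 121
(x - 7)^2 = 121
x - 7 = ±11
x = 7 + 11 = 18 or x = 7 - 11 = -4

x = -4, x = 18


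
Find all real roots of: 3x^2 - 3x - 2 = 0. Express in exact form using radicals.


Using the quadratic formula: x = (-b ± sqrt(b^2 - 4ac)) / (2a)
Here a = 3, b = -3, c = -2
Discriminant = b^2 - 4ac = (-3)^2 - 4(3)(-2) = 9 + 24 = 33
Since discriminant = 33 > 0, there are two real roots.
x = (3 ± sqrt(33)) / 6
Numerically: x ≈ 1.4574 or x ≈ -0.4574

x = (3 + sqrt(33)) / 6 or x = (3 - sqrt(33)) / 6


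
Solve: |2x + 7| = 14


An absolute value equation |expr| = 14 gives two cases:
Case 1: 2x + 7 = 14
  2x = 7, so x = 7/2
Case 2: 2x + 7 = -14
  2x = -21, so x = -21/2

x = -21/2, x = 7/2


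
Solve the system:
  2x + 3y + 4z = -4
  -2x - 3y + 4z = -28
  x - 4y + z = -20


Using Cramer's rule. Expand each determinant along the first row.
D  = 2*[(-3)*1 - 4*(-4)] - 3*[(-2)*1 - 4*1] + 4*[(-2)*(-4) - (-3)*1]
  = 2*(13) - 3*(-6) + 4*(11) = 88
Dx = (-4)*[(-3)*1 - 4*(-4)] - 3*[(-28)*1 - 4*(-20)] + 4*[(-28)*(-4) - (-3)*(-20)]
  = (-4)*(13) - 3*(52) + 4*(52) = 0
Dy = 2*[(-28)*1 - 4*(-20)] - (-4)*[(-2)*1 - 4*1] + 4*[(-2)*(-20) - (-28)*1]
  = 2*(52) - (-4)*(-6) + 4*(68) = 352
Dz = 2*[(-3)*(-20) - (-28)*(-4)] - 3*[(-2)*(-20) - (-28)*1] + (-4)*[(-2)*(-4) - (-3)*1]
  = 2*(-52) - 3*(68) + (-4)*(11) = -352
x = Dx/D = 0/88 = 0, y = Dy/D = 352/88 = 4, z = Dz/D = -352/88 = -4
Check eq1: (2)(0) + (3)(4) + (4)(-4) = -4 = -4 ✓
Check eq2: (-2)(0) + (-3)(4) + (4)(-4) = -28 = -28 ✓
Check eq3: (1)(0) + (-4)(4) + (1)(-4) = -20 = -20 ✓

x = 0, y = 4, z = -4


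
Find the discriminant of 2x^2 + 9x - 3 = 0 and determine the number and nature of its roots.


For ax^2 + bx + c = 0, discriminant D = b^2 - 4ac
Here a = 2, b = 9, c = -3
D = (9)^2 - 4(2)(-3) = 81 + 24 = 105

D = 105 > 0 but not a perfect square
The equation has 2 distinct real irrational roots.

Discriminant = 105, 2 distinct real irrational roots


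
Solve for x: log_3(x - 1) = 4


Convert to exponential form: x - 1 = 3^4 = 81
x = 81 + 1 = 82
Check: log_3(82 - 1) = log_3(81) = log_3(81) = 4 ✓

x = 82


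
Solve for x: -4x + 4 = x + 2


Starting with: -4x + 4 = x + 2
Move all x terms to left: (-4 - 1)x = 2 - 4
Simplify: -5x = -2
Divide both sides by -5: x = 2/5

x = 2/5


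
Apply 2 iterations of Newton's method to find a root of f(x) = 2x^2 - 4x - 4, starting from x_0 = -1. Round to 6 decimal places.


Newton's method: x_(n+1) = x_n - f(x_n)/f'(x_n)
f(x) = 2x^2 - 4x - 4
f'(x) = 4x - 4

Iteration 1:
  f(-1.000000) = 2.000000
  f'(-1.000000) = -8.000000
  x_1 = -1.000000 - (2.000000)/(-8.000000) = -0.750000

Iteration 2:
  f(-0.750000) = 0.125000
  f'(-0.750000) = -7.000000
  x_2 = -0.750000 - (0.125000)/(-7.000000) = -0.732143

x_2 = -0.732143


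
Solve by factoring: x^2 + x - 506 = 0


We need two numbers that multiply to -506 and add to 1.
Those numbers are 23 and -22 (since 23 * (-22) = -506 and 23 + (-22) = 1).
So x^2 + x - 506 = (x + 23)(x - 22) = 0
Setting each factor to zero: x = -23 or x = 22

x = -23, x = 22


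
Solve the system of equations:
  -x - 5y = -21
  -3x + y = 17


Using Cramer's rule:
Determinant D = (-1)(1) - (-3)(-5) = -1 - 15 = -16
Dx = (-21)(1) - (17)(-5) = -21 + 85 = 64
Dy = (-1)(17) - (-3)(-21) = -17 - 63 = -80
x = Dx/D = 64/-16 = -4
y = Dy/D = -80/-16 = 5

x = -4, y = 5


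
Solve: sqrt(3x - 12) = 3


Square both sides: 3x - 12 = 3^2 = 9
3x = 9 + 12 = 21
x = 7
Check: sqrt(3*7 - 12) = sqrt(9) = 3 ✓

x = 7


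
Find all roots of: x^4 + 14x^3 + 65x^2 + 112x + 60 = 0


Let p(x) = x^4 + 14x^3 + 65x^2 + 112x + 60. By the rational root theorem (leading coefficient 1), any rational root is an integer divisor of 60: try ±1, ±2, ... in turn.
Test x = 1: value = 252 ≠ 0.
Test x = -1: value = 0 ✓, so (x + 1) is a factor.
Synthetic division by (x + 1): bring down 1; 1(-1) + 14 = 13; 13(-1) + 65 = 52; 52(-1) + 112 = 60; 60(-1) + 60 = 0 → quotient x^3 + 13x^2 + 52x + 60, remainder 0.
Continue with the quotient x^3 + 13x^2 + 52x + 60 (candidates must divide 60; re-test x = -1 first in case it repeats).
Test x = -1: value = 20 ≠ 0.
Test x = 2: value = 224 ≠ 0.
Test x = -2: value = 0 ✓, so (x + 2) is a factor.
Synthetic division by (x + 2): bring down 1; 1(-2) + 13 = 11; 11(-2) + 52 = 30; 30(-2) + 60 = 0 → quotient x^2 + 11x + 30, remainder 0.
Solve the quadratic x^2 + 11x + 30 = 0: discriminant = 11^2 - 4(1)(30) = 121 - 120 = 1.
sqrt(1) = 1, so x = (-11 ± 1)/2: x = -5 or x = -6.
Collecting all roots found:

x = -6, x = -5, x = -2, x = -1


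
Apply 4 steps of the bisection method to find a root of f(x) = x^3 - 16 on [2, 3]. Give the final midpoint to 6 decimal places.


f(x) = x^3 - 16
f(2) = -8 < 0
f(3) = 11 > 0

Step 1: midpoint = (2.000000 + 3.000000)/2 = 2.500000
  f(2.500000) = -0.375000
  f(mid) < 0, so root is in [2.500000, 3.000000]

Step 2: midpoint = (2.500000 + 3.000000)/2 = 2.750000
  f(2.750000) = 4.796875
  f(mid) > 0, so root is in [2.500000, 2.750000]

Step 3: midpoint = (2.500000 + 2.750000)/2 = 2.625000
  f(2.625000) = 2.087891
  f(mid) > 0, so root is in [2.500000, 2.625000]

Step 4: midpoint = (2.500000 + 2.625000)/2 = 2.562500
  f(2.562500) = 0.826416
  f(mid) > 0, so root is in [2.500000, 2.562500]

midpoint = 2.562500


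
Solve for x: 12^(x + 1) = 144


Express both sides with the same base.
144 = 12^2
Since the bases match, equate exponents: x + 1 = 2
So x = 2 - (1) = 1

x = 1


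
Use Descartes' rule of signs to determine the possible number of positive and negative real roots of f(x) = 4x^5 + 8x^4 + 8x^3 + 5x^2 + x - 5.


Descartes' rule of signs:

For positive roots, count sign changes in f(x) = 4x^5 + 8x^4 + 8x^3 + 5x^2 + x - 5:
Signs of coefficients: +, +, +, +, +, -
Number of sign changes: 1
Possible positive real roots: 1

For negative roots, examine f(-x) = -4x^5 + 8x^4 - 8x^3 + 5x^2 - x - 5:
Signs of coefficients: -, +, -, +, -, -
Number of sign changes: 4
Possible negative real roots: 4, 2, 0

Positive roots: 1; Negative roots: 4 or 2 or 0


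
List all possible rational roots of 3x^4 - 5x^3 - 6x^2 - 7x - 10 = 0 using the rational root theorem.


Rational root theorem: possible roots are ±p/q where:
  p divides the constant term (-10): p ∈ {1, 2, 5, 10}
  q divides the leading coefficient (3): q ∈ {1, 3}

All possible rational roots: -10, -5, -10/3, -2, -5/3, -1, -2/3, -1/3, 1/3, 2/3, 1, 5/3, 2, 10/3, 5, 10

-10, -5, -10/3, -2, -5/3, -1, -2/3, -1/3, 1/3, 2/3, 1, 5/3, 2, 10/3, 5, 10


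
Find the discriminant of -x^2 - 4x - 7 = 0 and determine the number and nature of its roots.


For ax^2 + bx + c = 0, discriminant D = b^2 - 4ac
Here a = -1, b = -4, c = -7
D = (-4)^2 - 4(-1)(-7) = 16 - 28 = -12

D = -12 < 0
The equation has no real roots (2 complex conjugate roots).

Discriminant = -12, no real roots (2 complex conjugate roots)


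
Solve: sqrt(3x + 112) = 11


Square both sides: 3x + 112 = 11^2 = 121
3x = 121 - 112 = 9
x = 3
Check: sqrt(3*3 + 112) = sqrt(121) = 11 ✓

x = 3


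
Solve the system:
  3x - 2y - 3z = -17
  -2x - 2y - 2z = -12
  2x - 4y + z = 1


Using Cramer's rule. Expand each determinant along the first row.
D  = 3*[(-2)*1 - (-2)*(-4)] - (-2)*[(-2)*1 - (-2)*2] + (-3)*[(-2)*(-4) - (-2)*2]
  = 3*(-10) - (-2)*(2) + (-3)*(12) = -62
Dx = (-17)*[(-2)*1 - (-2)*(-4)] - (-2)*[(-12)*1 - (-2)*1] + (-3)*[(-12)*(-4) - (-2)*1]
  = (-17)*(-10) - (-2)*(-10) + (-3)*(50) = 0
Dy = 3*[(-12)*1 - (-2)*1] - (-17)*[(-2)*1 - (-2)*2] + (-3)*[(-2)*1 - (-12)*2]
  = 3*(-10) - (-17)*(2) + (-3)*(22) = -62
Dz = 3*[(-2)*1 - (-12)*(-4)] - (-2)*[(-2)*1 - (-12)*2] + (-17)*[(-2)*(-4) - (-2)*2]
  = 3*(-50) - (-2)*(22) + (-17)*(12) = -310
x = Dx/D = 0/-62 = 0, y = Dy/D = -62/-62 = 1, z = Dz/D = -310/-62 = 5
Check eq1: (3)(0) + (-2)(1) + (-3)(5) = -17 = -17 ✓
Check eq2: (-2)(0) + (-2)(1) + (-2)(5) = -12 = -12 ✓
Check eq3: (2)(0) + (-4)(1) + (1)(5) = 1 = 1 ✓

x = 0, y = 1, z = 5


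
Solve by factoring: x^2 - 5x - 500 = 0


We need two numbers that multiply to -500 and add to -5.
Those numbers are 20 and -25 (since 20 * (-25) = -500 and 20 + (-25) = -5).
So x^2 - 5x - 500 = (x + 20)(x - 25) = 0
Setting each factor to zero: x = -20 or x = 25

x = -20, x = 25


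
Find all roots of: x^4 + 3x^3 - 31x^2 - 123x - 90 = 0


Let p(x) = x^4 + 3x^3 - 31x^2 - 123x - 90. By the rational root theorem (leading coefficient 1), any rational root is an integer divisor of 90: try ±1, ±2, ... in turn.
Test x = 1: value = -240 ≠ 0.
Test x = -1: value = 0 ✓, so (x + 1) is a factor.
Synthetic division by (x + 1): bring down 1; 1(-1) + 3 = 2; 2(-1) - 31 = -33; (-33)(-1) - 123 = -90; (-90)(-1) - 90 = 0 → quotient x^3 + 2x^2 - 33x - 90, remainder 0.
Continue with the quotient x^3 + 2x^2 - 33x - 90 (candidates must divide 90; re-test x = -1 first in case it repeats).
Test x = -1: value = -56 ≠ 0.
Test x = 2: value = -140 ≠ 0.
Test x = -2: value = -24 ≠ 0.
Test x = 3: value = -144 ≠ 0.
Test x = -3: value = 0 ✓, so (x + 3) is a factor.
Synthetic division by (x + 3): bring down 1; 1(-3) + 2 = -1; (-1)(-3) - 33 = -30; (-30)(-3) - 90 = 0 → quotient x^2 - x - 30, remainder 0.
Solve the quadratic x^2 - x - 30 = 0: discriminant = (-1)^2 - 4(1)(-30) = 1 + 120 = 121.
sqrt(121) = 11, so x = (1 ± 11)/2: x = 6 or x = -5.
Collecting all roots found:

x = -5, x = -3, x = -1, x = 6


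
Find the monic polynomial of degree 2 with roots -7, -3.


A monic polynomial with roots -7, -3 is:
p(x) = (x + 7)(x + 3)
After multiplying by (x + 7): x + 7
After multiplying by (x + 3): x^2 + 10x + 21

x^2 + 10x + 21


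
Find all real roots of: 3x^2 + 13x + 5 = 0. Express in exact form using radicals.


Using the quadratic formula: x = (-b ± sqrt(b^2 - 4ac)) / (2a)
Here a = 3, b = 13, c = 5
Discriminant = b^2 - 4ac = 13^2 - 4(3)(5) = 169 - 60 = 109
Since discriminant = 109 > 0, there are two real roots.
x = (-13 ± sqrt(109)) / 6
Numerically: x ≈ -0.4266 or x ≈ -3.9067

x = (-13 + sqrt(109)) / 6 or x = (-13 - sqrt(109)) / 6


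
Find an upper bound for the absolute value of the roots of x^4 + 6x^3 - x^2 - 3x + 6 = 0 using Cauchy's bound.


Cauchy's bound: all roots r satisfy |r| <= 1 + max(|a_i/a_n|) for i = 0,...,n-1
where a_n is the leading coefficient.

Coefficients: [1, 6, -1, -3, 6]
Leading coefficient a_n = 1
Ratios |a_i/a_n|: 6, 1, 3, 6
Maximum ratio: 6
Cauchy's bound: |r| <= 1 + 6 = 7

Upper bound = 7


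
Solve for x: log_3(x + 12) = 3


Convert to exponential form: x + 12 = 3^3 = 27
x = 27 - 12 = 15
Check: log_3(15 + 12) = log_3(27) = log_3(27) = 3 ✓

x = 15


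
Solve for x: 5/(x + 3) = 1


Multiply both sides by (x + 3): 5 = 1(x + 3)
Distribute: 5 = x + 3
x = 5 - 3 = 2
x = 2

x = 2


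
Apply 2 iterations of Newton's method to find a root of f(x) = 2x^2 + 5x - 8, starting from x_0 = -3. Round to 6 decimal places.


Newton's method: x_(n+1) = x_n - f(x_n)/f'(x_n)
f(x) = 2x^2 + 5x - 8
f'(x) = 4x + 5

Iteration 1:
  f(-3.000000) = -5.000000
  f'(-3.000000) = -7.000000
  x_1 = -3.000000 - (-5.000000)/(-7.000000) = -3.714286

Iteration 2:
  f(-3.714286) = 1.020408
  f'(-3.714286) = -9.857143
  x_2 = -3.714286 - (1.020408)/(-9.857143) = -3.610766

x_2 = -3.610766


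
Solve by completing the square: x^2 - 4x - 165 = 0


Start: x^2 - 4x - 165 = 0
Move constant: x^2 - 4x = 165
Half of -4 is -2, squared is 4
Add 4 to both sides: x^2 - 4x + 4 = 169
(x - 2)^2 = 169
x - 2 = ±13
x = 2 + 13 = 15 or x = 2 - 13 = -11

x = -11, x = 15


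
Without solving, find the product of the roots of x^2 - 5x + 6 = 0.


By Vieta's formulas for ax^2 + bx + c = 0:
  Sum of roots = -b/a
  Product of roots = c/a

Here a = 1, b = -5, c = 6
Sum = -(-5)/1 = 5
Product = 6/1 = 6

Product = 6


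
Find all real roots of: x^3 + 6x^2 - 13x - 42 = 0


Let p(x) = x^3 + 6x^2 - 13x - 42. By the rational root theorem (leading coefficient 1), any rational root is an integer divisor of 42: try ±1, ±2, ... in turn.
Test x = 1: value = -48 ≠ 0.
Test x = -1: value = -24 ≠ 0.
Test x = 2: value = -36 ≠ 0.
Test x = -2: value = 0 ✓, so (x + 2) is a factor.
Synthetic division by (x + 2): bring down 1; 1(-2) + 6 = 4; 4(-2) - 13 = -21; (-21)(-2) - 42 = 0 → quotient x^2 + 4x - 21, remainder 0.
Solve the quadratic x^2 + 4x - 21 = 0: discriminant = 4^2 - 4(1)(-21) = 16 + 84 = 100.
sqrt(100) = 10, so x = (-4 ± 10)/2: x = 3 or x = -7.

x = -7, x = -2, x = 3


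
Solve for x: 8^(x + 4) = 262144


Express both sides with the same base.
262144 = 8^6
Since the bases match, equate exponents: x + 4 = 6
So x = 6 - (4) = 2

x = 2


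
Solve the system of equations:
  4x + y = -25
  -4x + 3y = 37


Using Cramer's rule:
Determinant D = (4)(3) - (-4)(1) = 12 + 4 = 16
Dx = (-25)(3) - (37)(1) = -75 - 37 = -112
Dy = (4)(37) - (-4)(-25) = 148 - 100 = 48
x = Dx/D = -112/16 = -7
y = Dy/D = 48/16 = 3

x = -7, y = 3
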